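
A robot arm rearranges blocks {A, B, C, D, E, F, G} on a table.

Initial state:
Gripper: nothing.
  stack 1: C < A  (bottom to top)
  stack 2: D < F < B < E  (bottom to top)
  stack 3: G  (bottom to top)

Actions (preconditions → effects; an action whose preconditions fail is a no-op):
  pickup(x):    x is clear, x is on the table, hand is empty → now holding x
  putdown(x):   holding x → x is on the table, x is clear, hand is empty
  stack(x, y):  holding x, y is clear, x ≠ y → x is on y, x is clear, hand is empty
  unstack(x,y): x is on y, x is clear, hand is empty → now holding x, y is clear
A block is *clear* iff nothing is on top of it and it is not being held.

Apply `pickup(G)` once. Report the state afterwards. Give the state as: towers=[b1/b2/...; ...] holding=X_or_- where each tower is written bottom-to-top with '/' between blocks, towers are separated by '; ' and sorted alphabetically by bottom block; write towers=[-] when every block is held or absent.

before: towers=[C/A; D/F/B/E; G] holding=-
pre[pickup(G)]: clear(G) yes, ontable(G) yes, handempty yes
all met → apply pickup(G)
after:  towers=[C/A; D/F/B/E] holding=G

towers=[C/A; D/F/B/E] holding=G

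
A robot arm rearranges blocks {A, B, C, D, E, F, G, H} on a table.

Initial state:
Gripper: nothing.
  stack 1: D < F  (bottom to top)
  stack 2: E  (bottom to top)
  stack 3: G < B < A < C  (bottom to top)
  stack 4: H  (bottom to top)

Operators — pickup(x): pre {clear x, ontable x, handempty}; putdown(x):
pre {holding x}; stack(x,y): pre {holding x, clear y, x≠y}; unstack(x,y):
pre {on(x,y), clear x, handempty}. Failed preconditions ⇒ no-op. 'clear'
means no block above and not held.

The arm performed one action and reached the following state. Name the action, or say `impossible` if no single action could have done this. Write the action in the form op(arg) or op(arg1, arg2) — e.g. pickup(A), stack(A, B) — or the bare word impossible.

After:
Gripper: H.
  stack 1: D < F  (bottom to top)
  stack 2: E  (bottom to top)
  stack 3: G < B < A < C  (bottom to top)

pickup(H)

target: towers=[D/F; E; G/B/A/C] holding=H
         pickup(E) → towers=[D/F; G/B/A/C; H] holding=E
         pickup(H) → towers=[D/F; E; G/B/A/C] holding=H  ← match
     unstack(F, D) → towers=[D; E; G/B/A/C; H] holding=F
     unstack(C, A) → towers=[D/F; E; G/B/A; H] holding=C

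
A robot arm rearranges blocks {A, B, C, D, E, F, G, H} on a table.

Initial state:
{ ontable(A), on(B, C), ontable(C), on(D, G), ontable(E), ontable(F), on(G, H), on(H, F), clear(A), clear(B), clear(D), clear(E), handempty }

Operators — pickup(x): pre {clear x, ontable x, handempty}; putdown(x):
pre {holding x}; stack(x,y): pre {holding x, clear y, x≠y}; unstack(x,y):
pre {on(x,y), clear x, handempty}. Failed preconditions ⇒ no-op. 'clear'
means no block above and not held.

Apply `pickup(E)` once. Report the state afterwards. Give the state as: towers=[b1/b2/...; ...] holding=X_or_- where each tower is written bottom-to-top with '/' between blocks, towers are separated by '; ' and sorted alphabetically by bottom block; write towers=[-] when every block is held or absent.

towers=[A; C/B; F/H/G/D] holding=E

before: towers=[A; C/B; E; F/H/G/D] holding=-
pre[pickup(E)]: clear(E) ok, ontable(E) ok, handempty ok
all met → apply pickup(E)
after:  towers=[A; C/B; F/H/G/D] holding=E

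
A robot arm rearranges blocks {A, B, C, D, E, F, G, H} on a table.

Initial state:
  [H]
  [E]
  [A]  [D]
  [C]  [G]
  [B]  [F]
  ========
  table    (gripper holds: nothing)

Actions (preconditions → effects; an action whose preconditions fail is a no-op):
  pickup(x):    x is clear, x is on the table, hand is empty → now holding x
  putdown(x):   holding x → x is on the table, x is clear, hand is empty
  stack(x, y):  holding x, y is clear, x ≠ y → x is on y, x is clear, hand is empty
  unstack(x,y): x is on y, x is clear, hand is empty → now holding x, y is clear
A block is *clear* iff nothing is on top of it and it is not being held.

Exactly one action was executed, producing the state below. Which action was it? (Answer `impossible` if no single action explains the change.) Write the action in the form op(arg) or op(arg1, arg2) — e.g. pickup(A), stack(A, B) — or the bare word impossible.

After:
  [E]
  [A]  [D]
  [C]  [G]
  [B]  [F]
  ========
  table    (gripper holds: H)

target: towers=[B/C/A/E; F/G/D] holding=H
     unstack(H, E) → towers=[B/C/A/E; F/G/D] holding=H  ← match
     unstack(D, G) → towers=[B/C/A/E/H; F/G] holding=D

unstack(H, E)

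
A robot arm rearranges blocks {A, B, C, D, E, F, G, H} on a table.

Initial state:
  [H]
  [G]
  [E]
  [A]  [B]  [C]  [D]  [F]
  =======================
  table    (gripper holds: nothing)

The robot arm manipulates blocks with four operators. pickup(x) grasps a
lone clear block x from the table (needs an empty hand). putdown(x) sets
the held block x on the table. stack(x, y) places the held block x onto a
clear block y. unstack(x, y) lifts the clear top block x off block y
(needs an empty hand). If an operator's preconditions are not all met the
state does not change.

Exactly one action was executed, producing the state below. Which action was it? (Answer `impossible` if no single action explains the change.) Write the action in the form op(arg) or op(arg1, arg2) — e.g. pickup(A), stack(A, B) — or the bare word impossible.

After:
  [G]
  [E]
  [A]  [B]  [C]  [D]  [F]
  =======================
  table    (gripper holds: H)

unstack(H, G)

target: towers=[A/E/G; B; C; D; F] holding=H
     unstack(H, G) → towers=[A/E/G; B; C; D; F] holding=H  ← match
         pickup(B) → towers=[A/E/G/H; C; D; F] holding=B
         pickup(F) → towers=[A/E/G/H; B; C; D] holding=F
         pickup(D) → towers=[A/E/G/H; B; C; F] holding=D
         pickup(C) → towers=[A/E/G/H; B; D; F] holding=C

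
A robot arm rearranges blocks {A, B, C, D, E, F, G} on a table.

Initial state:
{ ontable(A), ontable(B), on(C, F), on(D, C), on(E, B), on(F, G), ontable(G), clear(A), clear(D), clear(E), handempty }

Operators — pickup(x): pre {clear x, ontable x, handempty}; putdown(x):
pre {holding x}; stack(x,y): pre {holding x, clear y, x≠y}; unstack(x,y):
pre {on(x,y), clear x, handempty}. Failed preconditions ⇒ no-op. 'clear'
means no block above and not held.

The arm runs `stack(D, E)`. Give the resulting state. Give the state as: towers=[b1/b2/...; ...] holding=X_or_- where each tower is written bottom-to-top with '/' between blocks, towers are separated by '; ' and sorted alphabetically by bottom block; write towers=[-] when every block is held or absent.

before: towers=[A; B/E; G/F/C/D] holding=-
pre[stack(D, E)]: holding(D) no, clear(E) yes, D≠E yes
holding(D) unmet → stack(D, E) is a no-op
after:  towers=[A; B/E; G/F/C/D] holding=-

towers=[A; B/E; G/F/C/D] holding=-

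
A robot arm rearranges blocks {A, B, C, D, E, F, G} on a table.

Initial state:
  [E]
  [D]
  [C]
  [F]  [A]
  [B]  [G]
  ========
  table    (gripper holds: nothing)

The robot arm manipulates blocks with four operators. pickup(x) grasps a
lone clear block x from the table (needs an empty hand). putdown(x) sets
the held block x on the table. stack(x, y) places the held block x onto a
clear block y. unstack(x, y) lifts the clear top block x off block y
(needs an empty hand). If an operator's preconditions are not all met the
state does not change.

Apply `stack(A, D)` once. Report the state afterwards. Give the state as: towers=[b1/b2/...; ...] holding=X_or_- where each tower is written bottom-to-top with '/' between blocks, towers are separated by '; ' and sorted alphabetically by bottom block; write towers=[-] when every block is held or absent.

towers=[B/F/C/D/E; G/A] holding=-

before: towers=[B/F/C/D/E; G/A] holding=-
pre[stack(A, D)]: holding(A) ✗, clear(D) ✗, A≠D ✓
holding(A), clear(D) unmet → stack(A, D) is a no-op
after:  towers=[B/F/C/D/E; G/A] holding=-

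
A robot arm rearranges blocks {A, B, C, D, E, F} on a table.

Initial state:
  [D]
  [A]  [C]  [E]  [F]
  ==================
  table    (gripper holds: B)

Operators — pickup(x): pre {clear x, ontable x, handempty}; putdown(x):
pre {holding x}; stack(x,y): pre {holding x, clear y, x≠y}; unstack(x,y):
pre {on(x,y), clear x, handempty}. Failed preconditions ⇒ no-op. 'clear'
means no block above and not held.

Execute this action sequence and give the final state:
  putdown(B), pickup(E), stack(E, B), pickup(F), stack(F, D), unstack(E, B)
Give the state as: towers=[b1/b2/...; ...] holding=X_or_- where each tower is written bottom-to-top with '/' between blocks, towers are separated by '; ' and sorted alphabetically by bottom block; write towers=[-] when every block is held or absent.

step 1 (putdown(B)): towers=[A/D; B; C; E; F] holding=-
step 2 (pickup(E)): towers=[A/D; B; C; F] holding=E
step 3 (stack(E, B)): towers=[A/D; B/E; C; F] holding=-
step 4 (pickup(F)): towers=[A/D; B/E; C] holding=F
step 5 (stack(F, D)): towers=[A/D/F; B/E; C] holding=-
step 6 (unstack(E, B)): towers=[A/D/F; B; C] holding=E

towers=[A/D/F; B; C] holding=E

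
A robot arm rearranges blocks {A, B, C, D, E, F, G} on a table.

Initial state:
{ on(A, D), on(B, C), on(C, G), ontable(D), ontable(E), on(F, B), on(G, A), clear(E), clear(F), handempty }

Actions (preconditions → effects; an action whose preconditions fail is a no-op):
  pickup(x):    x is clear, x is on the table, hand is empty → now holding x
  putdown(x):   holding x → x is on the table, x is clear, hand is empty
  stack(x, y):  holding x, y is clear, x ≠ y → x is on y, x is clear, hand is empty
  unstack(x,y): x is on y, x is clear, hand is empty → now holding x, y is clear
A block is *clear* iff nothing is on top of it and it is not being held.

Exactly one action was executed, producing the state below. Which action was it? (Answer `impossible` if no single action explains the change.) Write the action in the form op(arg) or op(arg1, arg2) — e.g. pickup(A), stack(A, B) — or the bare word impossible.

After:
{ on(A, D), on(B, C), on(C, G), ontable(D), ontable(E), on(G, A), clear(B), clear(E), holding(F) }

unstack(F, B)

target: towers=[D/A/G/C/B; E] holding=F
     unstack(F, B) → towers=[D/A/G/C/B; E] holding=F  ← match
         pickup(E) → towers=[D/A/G/C/B/F] holding=E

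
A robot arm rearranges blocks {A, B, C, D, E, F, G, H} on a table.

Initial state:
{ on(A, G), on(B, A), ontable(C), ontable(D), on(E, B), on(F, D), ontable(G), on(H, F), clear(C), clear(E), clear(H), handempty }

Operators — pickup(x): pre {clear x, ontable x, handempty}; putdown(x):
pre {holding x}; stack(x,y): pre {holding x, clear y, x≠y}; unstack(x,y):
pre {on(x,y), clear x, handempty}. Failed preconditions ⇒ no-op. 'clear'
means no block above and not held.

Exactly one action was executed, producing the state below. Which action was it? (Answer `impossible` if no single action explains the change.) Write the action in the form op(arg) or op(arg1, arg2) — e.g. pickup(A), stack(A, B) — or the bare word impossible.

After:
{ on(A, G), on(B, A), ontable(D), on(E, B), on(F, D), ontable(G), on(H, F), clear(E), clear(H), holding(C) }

pickup(C)

target: towers=[D/F/H; G/A/B/E] holding=C
     unstack(E, B) → towers=[C; D/F/H; G/A/B] holding=E
     unstack(H, F) → towers=[C; D/F; G/A/B/E] holding=H
         pickup(C) → towers=[D/F/H; G/A/B/E] holding=C  ← match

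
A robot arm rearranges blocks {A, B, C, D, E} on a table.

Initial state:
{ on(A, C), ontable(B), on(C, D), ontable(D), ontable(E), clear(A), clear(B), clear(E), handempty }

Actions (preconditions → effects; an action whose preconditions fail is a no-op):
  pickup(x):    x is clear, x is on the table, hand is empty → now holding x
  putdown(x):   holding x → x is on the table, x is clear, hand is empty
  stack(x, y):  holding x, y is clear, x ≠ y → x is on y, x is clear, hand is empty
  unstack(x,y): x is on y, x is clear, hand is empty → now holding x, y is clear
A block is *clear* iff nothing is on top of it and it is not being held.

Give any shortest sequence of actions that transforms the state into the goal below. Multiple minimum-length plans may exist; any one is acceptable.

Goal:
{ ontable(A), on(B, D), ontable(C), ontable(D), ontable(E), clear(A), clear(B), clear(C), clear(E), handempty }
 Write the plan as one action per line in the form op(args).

step 1 (unstack(A, C)): towers=[B; D/C; E] holding=A
step 2 (putdown(A)): towers=[A; B; D/C; E] holding=-
step 3 (unstack(C, D)): towers=[A; B; D; E] holding=C
step 4 (putdown(C)): towers=[A; B; C; D; E] holding=-
step 5 (pickup(B)): towers=[A; C; D; E] holding=B
step 6 (stack(B, D)): towers=[A; C; D/B; E] holding=-
goal check: towers=[A; C; D/B; E] holding=- — reached (length 6, optimal by BFS)

unstack(A, C)
putdown(A)
unstack(C, D)
putdown(C)
pickup(B)
stack(B, D)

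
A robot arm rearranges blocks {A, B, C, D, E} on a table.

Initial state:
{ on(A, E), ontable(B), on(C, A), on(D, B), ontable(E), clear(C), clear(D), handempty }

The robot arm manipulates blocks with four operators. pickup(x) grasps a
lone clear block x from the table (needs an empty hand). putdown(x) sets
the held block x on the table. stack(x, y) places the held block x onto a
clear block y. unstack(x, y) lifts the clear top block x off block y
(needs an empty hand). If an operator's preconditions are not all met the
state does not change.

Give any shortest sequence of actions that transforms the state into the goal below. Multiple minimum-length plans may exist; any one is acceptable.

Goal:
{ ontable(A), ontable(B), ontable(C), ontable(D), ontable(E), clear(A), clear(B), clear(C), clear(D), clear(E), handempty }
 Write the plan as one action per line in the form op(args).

step 1 (unstack(D, B)): towers=[B; E/A/C] holding=D
step 2 (putdown(D)): towers=[B; D; E/A/C] holding=-
step 3 (unstack(C, A)): towers=[B; D; E/A] holding=C
step 4 (putdown(C)): towers=[B; C; D; E/A] holding=-
step 5 (unstack(A, E)): towers=[B; C; D; E] holding=A
step 6 (putdown(A)): towers=[A; B; C; D; E] holding=-
goal check: towers=[A; B; C; D; E] holding=- — reached (length 6, optimal by BFS)

unstack(D, B)
putdown(D)
unstack(C, A)
putdown(C)
unstack(A, E)
putdown(A)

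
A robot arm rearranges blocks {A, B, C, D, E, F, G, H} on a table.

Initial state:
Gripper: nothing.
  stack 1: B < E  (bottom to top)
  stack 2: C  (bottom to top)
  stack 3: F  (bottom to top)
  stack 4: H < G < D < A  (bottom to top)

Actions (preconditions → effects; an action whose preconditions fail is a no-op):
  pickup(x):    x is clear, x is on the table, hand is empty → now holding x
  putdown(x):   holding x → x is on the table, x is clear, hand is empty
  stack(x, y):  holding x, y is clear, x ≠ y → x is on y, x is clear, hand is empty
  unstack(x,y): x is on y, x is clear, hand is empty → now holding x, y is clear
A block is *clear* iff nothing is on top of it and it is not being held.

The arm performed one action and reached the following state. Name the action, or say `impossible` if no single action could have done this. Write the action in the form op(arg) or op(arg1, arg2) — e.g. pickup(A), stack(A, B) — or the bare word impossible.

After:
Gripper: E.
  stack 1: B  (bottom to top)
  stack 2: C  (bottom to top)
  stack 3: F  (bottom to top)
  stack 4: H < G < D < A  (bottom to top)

target: towers=[B; C; F; H/G/D/A] holding=E
     unstack(A, D) → towers=[B/E; C; F; H/G/D] holding=A
     unstack(E, B) → towers=[B; C; F; H/G/D/A] holding=E  ← match
         pickup(F) → towers=[B/E; C; H/G/D/A] holding=F
         pickup(C) → towers=[B/E; F; H/G/D/A] holding=C

unstack(E, B)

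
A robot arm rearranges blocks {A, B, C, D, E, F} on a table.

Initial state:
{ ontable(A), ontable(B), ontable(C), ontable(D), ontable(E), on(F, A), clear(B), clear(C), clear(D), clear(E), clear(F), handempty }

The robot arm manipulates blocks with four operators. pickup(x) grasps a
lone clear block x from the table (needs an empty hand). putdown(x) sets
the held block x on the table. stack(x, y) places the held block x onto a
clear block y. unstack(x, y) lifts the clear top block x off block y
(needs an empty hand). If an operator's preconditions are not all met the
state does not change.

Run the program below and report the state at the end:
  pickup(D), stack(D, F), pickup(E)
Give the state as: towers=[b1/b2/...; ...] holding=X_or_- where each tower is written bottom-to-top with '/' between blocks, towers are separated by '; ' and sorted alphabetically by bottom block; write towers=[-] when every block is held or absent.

towers=[A/F/D; B; C] holding=E

step 1 (pickup(D)): towers=[A/F; B; C; E] holding=D
step 2 (stack(D, F)): towers=[A/F/D; B; C; E] holding=-
step 3 (pickup(E)): towers=[A/F/D; B; C] holding=E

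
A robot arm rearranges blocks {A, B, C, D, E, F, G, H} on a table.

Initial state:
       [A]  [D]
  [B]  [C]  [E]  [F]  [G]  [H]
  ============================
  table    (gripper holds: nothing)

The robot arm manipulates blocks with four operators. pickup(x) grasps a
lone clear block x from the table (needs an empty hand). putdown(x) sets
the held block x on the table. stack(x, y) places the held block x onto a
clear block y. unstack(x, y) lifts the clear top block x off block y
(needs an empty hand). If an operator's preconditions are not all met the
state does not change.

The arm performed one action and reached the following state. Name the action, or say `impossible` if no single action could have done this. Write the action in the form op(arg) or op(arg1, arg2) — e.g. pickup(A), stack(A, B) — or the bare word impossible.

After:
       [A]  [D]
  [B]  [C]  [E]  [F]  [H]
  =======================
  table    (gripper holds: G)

target: towers=[B; C/A; E/D; F; H] holding=G
         pickup(G) → towers=[B; C/A; E/D; F; H] holding=G  ← match
     unstack(A, C) → towers=[B; C; E/D; F; G; H] holding=A
         pickup(H) → towers=[B; C/A; E/D; F; G] holding=H
         pickup(B) → towers=[C/A; E/D; F; G; H] holding=B
         pickup(F) → towers=[B; C/A; E/D; G; H] holding=F
     unstack(D, E) → towers=[B; C/A; E; F; G; H] holding=D

pickup(G)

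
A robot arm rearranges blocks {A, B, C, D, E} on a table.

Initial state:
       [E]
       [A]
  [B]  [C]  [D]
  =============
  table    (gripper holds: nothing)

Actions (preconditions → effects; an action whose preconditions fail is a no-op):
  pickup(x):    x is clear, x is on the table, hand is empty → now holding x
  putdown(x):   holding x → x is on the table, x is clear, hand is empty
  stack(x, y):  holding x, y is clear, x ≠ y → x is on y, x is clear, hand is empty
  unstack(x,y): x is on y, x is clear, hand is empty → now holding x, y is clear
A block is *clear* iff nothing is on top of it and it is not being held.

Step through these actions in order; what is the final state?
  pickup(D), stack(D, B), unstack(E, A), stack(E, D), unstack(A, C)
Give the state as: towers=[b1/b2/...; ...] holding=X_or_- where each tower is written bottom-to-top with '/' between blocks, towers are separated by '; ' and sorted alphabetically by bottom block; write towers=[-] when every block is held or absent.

towers=[B/D/E; C] holding=A

step 1 (pickup(D)): towers=[B; C/A/E] holding=D
step 2 (stack(D, B)): towers=[B/D; C/A/E] holding=-
step 3 (unstack(E, A)): towers=[B/D; C/A] holding=E
step 4 (stack(E, D)): towers=[B/D/E; C/A] holding=-
step 5 (unstack(A, C)): towers=[B/D/E; C] holding=A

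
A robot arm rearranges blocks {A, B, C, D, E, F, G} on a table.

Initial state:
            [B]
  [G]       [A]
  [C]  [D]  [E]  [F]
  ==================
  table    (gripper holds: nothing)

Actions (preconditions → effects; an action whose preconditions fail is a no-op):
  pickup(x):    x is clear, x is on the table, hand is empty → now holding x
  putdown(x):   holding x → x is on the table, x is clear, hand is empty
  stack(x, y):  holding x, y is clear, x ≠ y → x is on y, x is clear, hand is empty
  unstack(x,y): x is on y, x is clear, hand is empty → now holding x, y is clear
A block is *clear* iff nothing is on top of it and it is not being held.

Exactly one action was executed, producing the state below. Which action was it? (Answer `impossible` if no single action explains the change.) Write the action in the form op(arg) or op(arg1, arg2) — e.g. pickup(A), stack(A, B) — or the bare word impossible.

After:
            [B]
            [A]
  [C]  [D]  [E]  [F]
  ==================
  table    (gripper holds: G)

target: towers=[C; D; E/A/B; F] holding=G
     unstack(B, A) → towers=[C/G; D; E/A; F] holding=B
         pickup(F) → towers=[C/G; D; E/A/B] holding=F
     unstack(G, C) → towers=[C; D; E/A/B; F] holding=G  ← match
         pickup(D) → towers=[C/G; E/A/B; F] holding=D

unstack(G, C)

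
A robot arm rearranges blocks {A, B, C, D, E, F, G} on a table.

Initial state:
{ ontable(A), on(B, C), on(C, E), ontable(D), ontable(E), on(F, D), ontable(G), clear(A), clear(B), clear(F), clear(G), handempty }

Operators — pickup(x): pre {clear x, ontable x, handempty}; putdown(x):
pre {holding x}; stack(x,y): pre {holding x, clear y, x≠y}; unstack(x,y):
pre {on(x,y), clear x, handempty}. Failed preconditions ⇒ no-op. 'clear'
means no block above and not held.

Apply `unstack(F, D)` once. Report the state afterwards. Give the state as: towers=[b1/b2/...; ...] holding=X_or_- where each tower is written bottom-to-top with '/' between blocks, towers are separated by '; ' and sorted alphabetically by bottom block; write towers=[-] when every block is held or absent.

towers=[A; D; E/C/B; G] holding=F

before: towers=[A; D/F; E/C/B; G] holding=-
pre[unstack(F, D)]: on(F,D) ✓, clear(F) ✓, handempty ✓
all met → apply unstack(F, D)
after:  towers=[A; D; E/C/B; G] holding=F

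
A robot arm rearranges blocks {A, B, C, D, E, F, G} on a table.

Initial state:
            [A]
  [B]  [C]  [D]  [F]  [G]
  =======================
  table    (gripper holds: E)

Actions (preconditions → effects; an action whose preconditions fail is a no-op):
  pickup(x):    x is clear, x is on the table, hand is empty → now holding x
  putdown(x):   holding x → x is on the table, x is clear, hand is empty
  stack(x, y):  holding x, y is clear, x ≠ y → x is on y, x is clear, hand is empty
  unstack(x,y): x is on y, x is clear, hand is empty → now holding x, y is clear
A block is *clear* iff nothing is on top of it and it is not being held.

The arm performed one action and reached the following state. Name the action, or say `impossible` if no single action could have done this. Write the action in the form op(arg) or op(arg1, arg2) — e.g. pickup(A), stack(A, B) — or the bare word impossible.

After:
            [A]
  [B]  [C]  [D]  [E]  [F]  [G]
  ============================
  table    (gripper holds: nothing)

target: towers=[B; C; D/A; E; F; G] holding=-
        putdown(E) → towers=[B; C; D/A; E; F; G] holding=-  ← match
       stack(E, B) → towers=[B/E; C; D/A; F; G] holding=-
       stack(E, F) → towers=[B; C; D/A; F/E; G] holding=-
       stack(E, G) → towers=[B; C; D/A; F; G/E] holding=-
       stack(E, A) → towers=[B; C; D/A/E; F; G] holding=-
       stack(E, C) → towers=[B; C/E; D/A; F; G] holding=-

putdown(E)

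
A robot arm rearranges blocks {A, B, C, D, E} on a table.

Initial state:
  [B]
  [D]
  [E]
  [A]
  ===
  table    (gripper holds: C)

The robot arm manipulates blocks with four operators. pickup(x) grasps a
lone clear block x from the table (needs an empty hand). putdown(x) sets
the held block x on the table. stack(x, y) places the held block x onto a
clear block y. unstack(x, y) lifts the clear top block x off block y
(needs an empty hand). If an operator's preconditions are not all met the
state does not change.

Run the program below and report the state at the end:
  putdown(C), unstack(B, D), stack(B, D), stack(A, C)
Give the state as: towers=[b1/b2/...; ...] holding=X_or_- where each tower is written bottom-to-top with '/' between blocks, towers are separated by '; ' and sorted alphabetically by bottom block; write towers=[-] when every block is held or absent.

step 1 (putdown(C)): towers=[A/E/D/B; C] holding=-
step 2 (unstack(B, D)): towers=[A/E/D; C] holding=B
step 3 (stack(B, D)): towers=[A/E/D/B; C] holding=-
step 4 (stack(A, C)) [no-op]: towers=[A/E/D/B; C] holding=-

towers=[A/E/D/B; C] holding=-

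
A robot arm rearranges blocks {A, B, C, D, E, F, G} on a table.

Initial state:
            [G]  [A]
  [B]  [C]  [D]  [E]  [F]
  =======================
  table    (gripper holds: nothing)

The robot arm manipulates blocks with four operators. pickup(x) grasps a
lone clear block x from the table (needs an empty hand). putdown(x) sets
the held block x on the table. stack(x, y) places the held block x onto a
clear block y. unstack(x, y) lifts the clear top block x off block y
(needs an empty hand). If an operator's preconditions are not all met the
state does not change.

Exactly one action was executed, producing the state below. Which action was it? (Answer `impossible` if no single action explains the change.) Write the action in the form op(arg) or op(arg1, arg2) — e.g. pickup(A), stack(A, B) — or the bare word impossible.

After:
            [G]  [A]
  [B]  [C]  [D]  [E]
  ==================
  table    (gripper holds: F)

target: towers=[B; C; D/G; E/A] holding=F
         pickup(B) → towers=[C; D/G; E/A; F] holding=B
         pickup(F) → towers=[B; C; D/G; E/A] holding=F  ← match
     unstack(G, D) → towers=[B; C; D; E/A; F] holding=G
     unstack(A, E) → towers=[B; C; D/G; E; F] holding=A
         pickup(C) → towers=[B; D/G; E/A; F] holding=C

pickup(F)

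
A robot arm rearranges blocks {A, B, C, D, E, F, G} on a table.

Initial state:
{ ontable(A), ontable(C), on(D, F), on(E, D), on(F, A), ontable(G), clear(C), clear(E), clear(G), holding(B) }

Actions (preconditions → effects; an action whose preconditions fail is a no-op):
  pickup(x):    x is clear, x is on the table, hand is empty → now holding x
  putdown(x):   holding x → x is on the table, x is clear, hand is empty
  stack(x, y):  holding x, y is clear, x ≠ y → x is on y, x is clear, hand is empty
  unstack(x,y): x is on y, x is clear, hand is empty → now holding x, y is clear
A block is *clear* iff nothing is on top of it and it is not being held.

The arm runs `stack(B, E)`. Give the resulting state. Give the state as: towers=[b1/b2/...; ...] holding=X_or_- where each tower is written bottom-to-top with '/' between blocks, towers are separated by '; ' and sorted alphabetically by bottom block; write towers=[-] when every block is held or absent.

before: towers=[A/F/D/E; C; G] holding=B
pre[stack(B, E)]: holding(B) ok, clear(E) ok, B≠E ok
all met → apply stack(B, E)
after:  towers=[A/F/D/E/B; C; G] holding=-

towers=[A/F/D/E/B; C; G] holding=-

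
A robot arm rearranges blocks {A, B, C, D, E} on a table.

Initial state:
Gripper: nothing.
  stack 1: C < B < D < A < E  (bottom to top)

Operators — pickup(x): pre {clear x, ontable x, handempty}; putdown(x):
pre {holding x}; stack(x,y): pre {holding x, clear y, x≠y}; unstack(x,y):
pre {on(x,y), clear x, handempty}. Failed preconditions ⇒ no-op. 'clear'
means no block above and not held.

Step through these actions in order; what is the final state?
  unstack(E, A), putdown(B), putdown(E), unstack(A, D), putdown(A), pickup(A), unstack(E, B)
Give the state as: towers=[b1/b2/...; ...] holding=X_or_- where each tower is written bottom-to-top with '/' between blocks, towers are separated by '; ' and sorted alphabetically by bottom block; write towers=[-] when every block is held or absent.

step 1 (unstack(E, A)): towers=[C/B/D/A] holding=E
step 2 (putdown(B)) [no-op]: towers=[C/B/D/A] holding=E
step 3 (putdown(E)): towers=[C/B/D/A; E] holding=-
step 4 (unstack(A, D)): towers=[C/B/D; E] holding=A
step 5 (putdown(A)): towers=[A; C/B/D; E] holding=-
step 6 (pickup(A)): towers=[C/B/D; E] holding=A
step 7 (unstack(E, B)) [no-op]: towers=[C/B/D; E] holding=A

towers=[C/B/D; E] holding=A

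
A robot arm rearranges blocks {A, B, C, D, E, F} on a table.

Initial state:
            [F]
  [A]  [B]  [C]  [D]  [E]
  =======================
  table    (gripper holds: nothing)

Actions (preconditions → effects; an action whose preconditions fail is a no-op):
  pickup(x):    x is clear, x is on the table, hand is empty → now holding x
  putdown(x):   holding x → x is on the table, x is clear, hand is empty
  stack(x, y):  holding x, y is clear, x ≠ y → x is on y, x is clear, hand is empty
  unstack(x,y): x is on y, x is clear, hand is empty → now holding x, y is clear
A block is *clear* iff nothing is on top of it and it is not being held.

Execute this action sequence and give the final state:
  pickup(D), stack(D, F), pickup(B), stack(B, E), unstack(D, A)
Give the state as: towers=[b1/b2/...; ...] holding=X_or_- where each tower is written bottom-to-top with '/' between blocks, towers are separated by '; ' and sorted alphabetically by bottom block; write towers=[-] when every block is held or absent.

towers=[A; C/F/D; E/B] holding=-

step 1 (pickup(D)): towers=[A; B; C/F; E] holding=D
step 2 (stack(D, F)): towers=[A; B; C/F/D; E] holding=-
step 3 (pickup(B)): towers=[A; C/F/D; E] holding=B
step 4 (stack(B, E)): towers=[A; C/F/D; E/B] holding=-
step 5 (unstack(D, A)) [no-op]: towers=[A; C/F/D; E/B] holding=-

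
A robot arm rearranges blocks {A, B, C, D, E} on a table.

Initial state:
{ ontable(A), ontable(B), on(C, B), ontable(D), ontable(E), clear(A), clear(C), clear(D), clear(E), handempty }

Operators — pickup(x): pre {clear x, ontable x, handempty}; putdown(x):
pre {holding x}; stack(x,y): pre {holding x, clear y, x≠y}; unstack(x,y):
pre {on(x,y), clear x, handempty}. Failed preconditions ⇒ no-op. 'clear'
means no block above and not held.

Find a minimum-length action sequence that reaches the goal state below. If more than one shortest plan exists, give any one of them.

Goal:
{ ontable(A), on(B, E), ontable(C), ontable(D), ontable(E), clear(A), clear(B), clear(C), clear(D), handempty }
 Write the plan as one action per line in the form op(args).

unstack(C, B)
putdown(C)
pickup(B)
stack(B, E)

step 1 (unstack(C, B)): towers=[A; B; D; E] holding=C
step 2 (putdown(C)): towers=[A; B; C; D; E] holding=-
step 3 (pickup(B)): towers=[A; C; D; E] holding=B
step 4 (stack(B, E)): towers=[A; C; D; E/B] holding=-
goal check: towers=[A; C; D; E/B] holding=- — reached (length 4, optimal by BFS)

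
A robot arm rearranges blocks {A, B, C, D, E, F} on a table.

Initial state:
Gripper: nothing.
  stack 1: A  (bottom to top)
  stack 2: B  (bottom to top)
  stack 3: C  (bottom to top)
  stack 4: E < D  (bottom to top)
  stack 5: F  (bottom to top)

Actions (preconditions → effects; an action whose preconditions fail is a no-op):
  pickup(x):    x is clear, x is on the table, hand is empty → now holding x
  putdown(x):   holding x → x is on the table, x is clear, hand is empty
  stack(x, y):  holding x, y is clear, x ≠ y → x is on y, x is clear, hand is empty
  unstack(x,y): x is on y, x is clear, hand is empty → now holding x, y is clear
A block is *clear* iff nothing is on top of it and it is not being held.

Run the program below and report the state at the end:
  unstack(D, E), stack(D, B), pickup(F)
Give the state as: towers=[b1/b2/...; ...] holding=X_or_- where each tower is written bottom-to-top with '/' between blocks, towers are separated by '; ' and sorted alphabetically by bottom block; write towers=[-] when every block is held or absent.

step 1 (unstack(D, E)): towers=[A; B; C; E; F] holding=D
step 2 (stack(D, B)): towers=[A; B/D; C; E; F] holding=-
step 3 (pickup(F)): towers=[A; B/D; C; E] holding=F

towers=[A; B/D; C; E] holding=F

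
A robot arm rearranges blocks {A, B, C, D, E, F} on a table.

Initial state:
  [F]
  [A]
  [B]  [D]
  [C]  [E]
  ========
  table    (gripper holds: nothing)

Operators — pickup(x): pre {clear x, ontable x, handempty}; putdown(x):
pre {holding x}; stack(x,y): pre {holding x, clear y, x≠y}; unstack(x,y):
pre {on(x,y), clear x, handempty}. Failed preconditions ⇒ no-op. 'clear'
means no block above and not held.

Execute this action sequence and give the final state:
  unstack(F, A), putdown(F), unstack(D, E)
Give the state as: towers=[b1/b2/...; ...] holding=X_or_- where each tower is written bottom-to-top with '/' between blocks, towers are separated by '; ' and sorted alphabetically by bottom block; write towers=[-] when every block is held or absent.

towers=[C/B/A; E; F] holding=D

step 1 (unstack(F, A)): towers=[C/B/A; E/D] holding=F
step 2 (putdown(F)): towers=[C/B/A; E/D; F] holding=-
step 3 (unstack(D, E)): towers=[C/B/A; E; F] holding=D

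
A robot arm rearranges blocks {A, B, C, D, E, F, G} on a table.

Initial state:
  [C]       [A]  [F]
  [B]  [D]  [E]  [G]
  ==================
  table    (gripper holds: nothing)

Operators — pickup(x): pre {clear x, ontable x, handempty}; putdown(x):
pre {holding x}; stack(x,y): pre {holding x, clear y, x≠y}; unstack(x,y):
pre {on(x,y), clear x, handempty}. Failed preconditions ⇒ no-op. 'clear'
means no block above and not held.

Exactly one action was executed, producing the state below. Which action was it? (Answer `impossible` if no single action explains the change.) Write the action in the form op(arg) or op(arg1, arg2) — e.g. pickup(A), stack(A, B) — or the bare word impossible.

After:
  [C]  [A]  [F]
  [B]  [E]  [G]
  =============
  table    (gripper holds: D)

pickup(D)

target: towers=[B/C; E/A; G/F] holding=D
     unstack(F, G) → towers=[B/C; D; E/A; G] holding=F
         pickup(D) → towers=[B/C; E/A; G/F] holding=D  ← match
     unstack(A, E) → towers=[B/C; D; E; G/F] holding=A
     unstack(C, B) → towers=[B; D; E/A; G/F] holding=C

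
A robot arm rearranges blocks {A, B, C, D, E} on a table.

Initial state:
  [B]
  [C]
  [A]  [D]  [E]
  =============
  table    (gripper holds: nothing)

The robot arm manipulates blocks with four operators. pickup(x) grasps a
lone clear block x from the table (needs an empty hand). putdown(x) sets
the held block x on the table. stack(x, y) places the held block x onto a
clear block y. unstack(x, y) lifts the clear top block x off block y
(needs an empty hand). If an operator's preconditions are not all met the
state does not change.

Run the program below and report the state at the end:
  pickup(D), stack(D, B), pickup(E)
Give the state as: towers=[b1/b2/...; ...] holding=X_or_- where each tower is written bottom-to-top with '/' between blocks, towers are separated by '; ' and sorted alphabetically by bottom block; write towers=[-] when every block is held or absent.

towers=[A/C/B/D] holding=E

step 1 (pickup(D)): towers=[A/C/B; E] holding=D
step 2 (stack(D, B)): towers=[A/C/B/D; E] holding=-
step 3 (pickup(E)): towers=[A/C/B/D] holding=E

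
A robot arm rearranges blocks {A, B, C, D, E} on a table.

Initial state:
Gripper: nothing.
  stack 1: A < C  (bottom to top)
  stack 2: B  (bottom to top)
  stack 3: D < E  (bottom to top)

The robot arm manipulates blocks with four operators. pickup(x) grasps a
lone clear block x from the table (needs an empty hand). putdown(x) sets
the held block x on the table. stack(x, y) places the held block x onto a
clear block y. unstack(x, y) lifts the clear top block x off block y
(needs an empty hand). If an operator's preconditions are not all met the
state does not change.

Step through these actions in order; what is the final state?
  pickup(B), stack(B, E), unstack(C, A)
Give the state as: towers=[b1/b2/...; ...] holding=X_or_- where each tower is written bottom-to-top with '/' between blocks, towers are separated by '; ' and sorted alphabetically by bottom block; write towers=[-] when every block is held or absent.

towers=[A; D/E/B] holding=C

step 1 (pickup(B)): towers=[A/C; D/E] holding=B
step 2 (stack(B, E)): towers=[A/C; D/E/B] holding=-
step 3 (unstack(C, A)): towers=[A; D/E/B] holding=C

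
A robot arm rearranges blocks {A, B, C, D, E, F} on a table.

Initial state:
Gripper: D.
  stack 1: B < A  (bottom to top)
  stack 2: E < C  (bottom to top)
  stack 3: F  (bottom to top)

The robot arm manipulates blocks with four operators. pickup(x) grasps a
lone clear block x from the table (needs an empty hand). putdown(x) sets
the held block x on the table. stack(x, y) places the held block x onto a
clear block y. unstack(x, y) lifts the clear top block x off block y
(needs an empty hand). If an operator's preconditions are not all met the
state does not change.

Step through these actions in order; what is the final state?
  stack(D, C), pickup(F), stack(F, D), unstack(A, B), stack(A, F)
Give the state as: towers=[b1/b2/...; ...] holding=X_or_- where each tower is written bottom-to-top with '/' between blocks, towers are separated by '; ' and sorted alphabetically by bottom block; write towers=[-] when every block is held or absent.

step 1 (stack(D, C)): towers=[B/A; E/C/D; F] holding=-
step 2 (pickup(F)): towers=[B/A; E/C/D] holding=F
step 3 (stack(F, D)): towers=[B/A; E/C/D/F] holding=-
step 4 (unstack(A, B)): towers=[B; E/C/D/F] holding=A
step 5 (stack(A, F)): towers=[B; E/C/D/F/A] holding=-

towers=[B; E/C/D/F/A] holding=-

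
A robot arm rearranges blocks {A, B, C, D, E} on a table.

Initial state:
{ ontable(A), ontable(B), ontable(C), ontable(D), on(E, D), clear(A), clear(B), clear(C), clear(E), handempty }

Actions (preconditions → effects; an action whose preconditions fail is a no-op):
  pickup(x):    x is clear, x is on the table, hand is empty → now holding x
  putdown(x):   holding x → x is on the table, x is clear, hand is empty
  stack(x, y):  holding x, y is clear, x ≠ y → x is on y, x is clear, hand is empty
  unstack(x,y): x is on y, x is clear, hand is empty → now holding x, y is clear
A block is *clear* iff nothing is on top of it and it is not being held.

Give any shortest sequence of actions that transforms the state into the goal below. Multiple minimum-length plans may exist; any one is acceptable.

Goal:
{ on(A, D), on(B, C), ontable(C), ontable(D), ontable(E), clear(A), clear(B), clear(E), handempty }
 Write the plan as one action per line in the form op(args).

pickup(B)
stack(B, C)
unstack(E, D)
putdown(E)
pickup(A)
stack(A, D)

step 1 (pickup(B)): towers=[A; C; D/E] holding=B
step 2 (stack(B, C)): towers=[A; C/B; D/E] holding=-
step 3 (unstack(E, D)): towers=[A; C/B; D] holding=E
step 4 (putdown(E)): towers=[A; C/B; D; E] holding=-
step 5 (pickup(A)): towers=[C/B; D; E] holding=A
step 6 (stack(A, D)): towers=[C/B; D/A; E] holding=-
goal check: towers=[C/B; D/A; E] holding=- — reached (length 6, optimal by BFS)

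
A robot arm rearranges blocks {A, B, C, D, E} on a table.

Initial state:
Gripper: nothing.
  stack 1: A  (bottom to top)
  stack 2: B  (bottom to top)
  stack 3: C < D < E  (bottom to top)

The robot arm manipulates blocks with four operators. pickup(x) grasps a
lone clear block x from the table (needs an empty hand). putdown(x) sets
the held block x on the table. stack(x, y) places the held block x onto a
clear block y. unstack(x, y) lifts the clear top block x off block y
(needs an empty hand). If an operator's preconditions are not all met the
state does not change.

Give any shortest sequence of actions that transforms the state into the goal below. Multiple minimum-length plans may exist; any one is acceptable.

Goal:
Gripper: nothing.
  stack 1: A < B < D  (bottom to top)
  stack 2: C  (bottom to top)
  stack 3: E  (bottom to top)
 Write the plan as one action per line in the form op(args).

pickup(B)
stack(B, A)
unstack(E, D)
putdown(E)
unstack(D, C)
stack(D, B)

step 1 (pickup(B)): towers=[A; C/D/E] holding=B
step 2 (stack(B, A)): towers=[A/B; C/D/E] holding=-
step 3 (unstack(E, D)): towers=[A/B; C/D] holding=E
step 4 (putdown(E)): towers=[A/B; C/D; E] holding=-
step 5 (unstack(D, C)): towers=[A/B; C; E] holding=D
step 6 (stack(D, B)): towers=[A/B/D; C; E] holding=-
goal check: towers=[A/B/D; C; E] holding=- — reached (length 6, optimal by BFS)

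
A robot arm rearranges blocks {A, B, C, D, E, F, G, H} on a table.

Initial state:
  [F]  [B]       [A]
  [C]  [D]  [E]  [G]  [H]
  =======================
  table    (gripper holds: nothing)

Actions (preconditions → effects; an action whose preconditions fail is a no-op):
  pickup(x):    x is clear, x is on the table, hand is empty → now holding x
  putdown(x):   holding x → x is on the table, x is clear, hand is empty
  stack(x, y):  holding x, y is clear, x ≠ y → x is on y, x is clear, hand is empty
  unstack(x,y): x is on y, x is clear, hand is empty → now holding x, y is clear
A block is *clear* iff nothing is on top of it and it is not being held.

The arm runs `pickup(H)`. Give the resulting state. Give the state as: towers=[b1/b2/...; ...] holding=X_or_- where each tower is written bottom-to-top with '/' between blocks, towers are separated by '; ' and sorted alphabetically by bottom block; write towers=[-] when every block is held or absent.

towers=[C/F; D/B; E; G/A] holding=H

before: towers=[C/F; D/B; E; G/A; H] holding=-
pre[pickup(H)]: clear(H) ok, ontable(H) ok, handempty ok
all met → apply pickup(H)
after:  towers=[C/F; D/B; E; G/A] holding=H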